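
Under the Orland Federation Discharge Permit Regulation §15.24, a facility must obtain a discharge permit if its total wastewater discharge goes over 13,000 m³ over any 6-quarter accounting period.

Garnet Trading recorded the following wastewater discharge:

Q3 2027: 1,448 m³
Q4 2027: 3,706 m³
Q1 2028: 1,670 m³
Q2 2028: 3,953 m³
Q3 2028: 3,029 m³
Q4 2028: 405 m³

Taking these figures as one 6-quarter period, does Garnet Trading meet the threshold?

Total wastewater discharge: 1,448 m³ + 3,706 m³ + 1,670 m³ + 3,953 m³ + 3,029 m³ + 405 m³ = 14,211 m³.
14,211 m³ > 13,000 m³, so the threshold is exceeded.

Yes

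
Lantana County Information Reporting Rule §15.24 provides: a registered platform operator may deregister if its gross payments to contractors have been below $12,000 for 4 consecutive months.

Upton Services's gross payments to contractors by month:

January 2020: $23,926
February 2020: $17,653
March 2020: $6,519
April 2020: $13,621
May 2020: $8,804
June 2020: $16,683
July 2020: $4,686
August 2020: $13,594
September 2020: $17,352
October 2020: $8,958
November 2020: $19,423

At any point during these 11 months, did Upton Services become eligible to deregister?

No

Months below $12,000: March 2020, May 2020, July 2020, October 2020.
Longest run of consecutive months below the threshold: 1.
1 < 4, so Upton Services never became eligible.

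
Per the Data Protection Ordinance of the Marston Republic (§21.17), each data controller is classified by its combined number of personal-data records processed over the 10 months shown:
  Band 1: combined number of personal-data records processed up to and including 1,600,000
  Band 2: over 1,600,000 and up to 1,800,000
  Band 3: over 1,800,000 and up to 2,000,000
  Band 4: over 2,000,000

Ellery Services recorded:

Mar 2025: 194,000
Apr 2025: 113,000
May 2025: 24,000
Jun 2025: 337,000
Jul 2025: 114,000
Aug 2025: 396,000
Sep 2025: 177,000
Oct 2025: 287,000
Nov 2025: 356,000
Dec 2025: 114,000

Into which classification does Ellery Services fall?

Combined number of personal-data records processed: 194,000 + 113,000 + 24,000 + 337,000 + 114,000 + 396,000 + 177,000 + 287,000 + 356,000 + 114,000 = 2,112,000.
2,112,000 > 2,000,000, so Band 4 applies.

Band 4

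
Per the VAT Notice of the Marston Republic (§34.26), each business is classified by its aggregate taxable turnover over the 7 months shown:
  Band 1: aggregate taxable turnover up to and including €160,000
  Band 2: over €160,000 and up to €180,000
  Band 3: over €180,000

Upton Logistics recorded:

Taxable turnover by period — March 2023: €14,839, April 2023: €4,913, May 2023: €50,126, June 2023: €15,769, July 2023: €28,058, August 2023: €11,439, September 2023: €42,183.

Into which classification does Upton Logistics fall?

Aggregate taxable turnover: €14,839 + €4,913 + €50,126 + €15,769 + €28,058 + €11,439 + €42,183 = €167,327.
€160,000 < €167,327 ≤ €180,000, so Band 2 applies.

Band 2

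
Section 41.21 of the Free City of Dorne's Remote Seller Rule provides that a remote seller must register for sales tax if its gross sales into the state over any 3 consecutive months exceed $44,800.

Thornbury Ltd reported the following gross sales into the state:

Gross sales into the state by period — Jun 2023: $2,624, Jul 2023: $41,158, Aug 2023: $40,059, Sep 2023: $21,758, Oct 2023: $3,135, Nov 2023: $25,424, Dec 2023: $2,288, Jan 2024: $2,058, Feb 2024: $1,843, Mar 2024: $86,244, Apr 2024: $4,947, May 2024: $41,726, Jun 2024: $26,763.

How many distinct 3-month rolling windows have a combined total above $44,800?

8

Jun 2023–Aug 2023: $2,624 + $41,158 + $40,059 = $83,841 (over)
Jul 2023–Sep 2023: $41,158 + $40,059 + $21,758 = $102,975 (over)
Aug 2023–Oct 2023: $40,059 + $21,758 + $3,135 = $64,952 (over)
Sep 2023–Nov 2023: $21,758 + $3,135 + $25,424 = $50,317 (over)
Oct 2023–Dec 2023: $3,135 + $25,424 + $2,288 = $30,847 (under)
Nov 2023–Jan 2024: $25,424 + $2,288 + $2,058 = $29,770 (under)
Dec 2023–Feb 2024: $2,288 + $2,058 + $1,843 = $6,189 (under)
Jan 2024–Mar 2024: $2,058 + $1,843 + $86,244 = $90,145 (over)
Feb 2024–Apr 2024: $1,843 + $86,244 + $4,947 = $93,034 (over)
Mar 2024–May 2024: $86,244 + $4,947 + $41,726 = $132,917 (over)
Apr 2024–Jun 2024: $4,947 + $41,726 + $26,763 = $73,436 (over)
8 windows exceed the threshold.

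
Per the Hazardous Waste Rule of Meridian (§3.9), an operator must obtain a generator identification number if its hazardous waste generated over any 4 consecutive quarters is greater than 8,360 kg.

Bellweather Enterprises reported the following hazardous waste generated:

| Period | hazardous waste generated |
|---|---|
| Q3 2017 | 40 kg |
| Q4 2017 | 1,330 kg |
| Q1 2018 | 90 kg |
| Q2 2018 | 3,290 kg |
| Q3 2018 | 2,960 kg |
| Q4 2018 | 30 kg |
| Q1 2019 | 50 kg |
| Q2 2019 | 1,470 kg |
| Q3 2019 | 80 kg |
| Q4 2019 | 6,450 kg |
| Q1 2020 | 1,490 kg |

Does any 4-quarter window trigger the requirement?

Yes

Q3 2017–Q2 2018: 40 kg + 1,330 kg + 90 kg + 3,290 kg = 4,750 kg (under)
Q4 2017–Q3 2018: 1,330 kg + 90 kg + 3,290 kg + 2,960 kg = 7,670 kg (under)
Q1 2018–Q4 2018: 90 kg + 3,290 kg + 2,960 kg + 30 kg = 6,370 kg (under)
Q2 2018–Q1 2019: 3,290 kg + 2,960 kg + 30 kg + 50 kg = 6,330 kg (under)
Q3 2018–Q2 2019: 2,960 kg + 30 kg + 50 kg + 1,470 kg = 4,510 kg (under)
Q4 2018–Q3 2019: 30 kg + 50 kg + 1,470 kg + 80 kg = 1,630 kg (under)
Q1 2019–Q4 2019: 50 kg + 1,470 kg + 80 kg + 6,450 kg = 8,050 kg (under)
Q2 2019–Q1 2020: 1,470 kg + 80 kg + 6,450 kg + 1,490 kg = 9,490 kg (over)
At least one window exceeds 8,360 kg.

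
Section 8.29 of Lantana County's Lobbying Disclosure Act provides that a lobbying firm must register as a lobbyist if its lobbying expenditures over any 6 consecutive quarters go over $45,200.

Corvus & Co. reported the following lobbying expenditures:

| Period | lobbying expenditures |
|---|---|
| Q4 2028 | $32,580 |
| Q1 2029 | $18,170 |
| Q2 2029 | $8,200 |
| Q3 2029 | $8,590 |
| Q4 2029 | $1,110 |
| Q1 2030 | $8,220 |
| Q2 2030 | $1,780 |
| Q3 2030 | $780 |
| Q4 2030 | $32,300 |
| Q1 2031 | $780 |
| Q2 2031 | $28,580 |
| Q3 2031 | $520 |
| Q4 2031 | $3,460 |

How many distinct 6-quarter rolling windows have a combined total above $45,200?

6

Q4 2028–Q1 2030: $32,580 + $18,170 + $8,200 + $8,590 + $1,110 + $8,220 = $76,870 (over)
Q1 2029–Q2 2030: $18,170 + $8,200 + $8,590 + $1,110 + $8,220 + $1,780 = $46,070 (over)
Q2 2029–Q3 2030: $8,200 + $8,590 + $1,110 + $8,220 + $1,780 + $780 = $28,680 (under)
Q3 2029–Q4 2030: $8,590 + $1,110 + $8,220 + $1,780 + $780 + $32,300 = $52,780 (over)
Q4 2029–Q1 2031: $1,110 + $8,220 + $1,780 + $780 + $32,300 + $780 = $44,970 (under)
Q1 2030–Q2 2031: $8,220 + $1,780 + $780 + $32,300 + $780 + $28,580 = $72,440 (over)
Q2 2030–Q3 2031: $1,780 + $780 + $32,300 + $780 + $28,580 + $520 = $64,740 (over)
Q3 2030–Q4 2031: $780 + $32,300 + $780 + $28,580 + $520 + $3,460 = $66,420 (over)
6 windows exceed the threshold.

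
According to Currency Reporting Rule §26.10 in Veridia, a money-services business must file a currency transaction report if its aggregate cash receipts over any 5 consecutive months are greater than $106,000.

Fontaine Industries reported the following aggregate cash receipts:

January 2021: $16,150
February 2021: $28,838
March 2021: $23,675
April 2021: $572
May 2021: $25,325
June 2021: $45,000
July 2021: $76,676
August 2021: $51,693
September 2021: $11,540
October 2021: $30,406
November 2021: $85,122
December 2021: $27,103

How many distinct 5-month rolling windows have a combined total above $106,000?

January 2021–May 2021: $16,150 + $28,838 + $23,675 + $572 + $25,325 = $94,560 (under)
February 2021–June 2021: $28,838 + $23,675 + $572 + $25,325 + $45,000 = $123,410 (over)
March 2021–July 2021: $23,675 + $572 + $25,325 + $45,000 + $76,676 = $171,248 (over)
April 2021–August 2021: $572 + $25,325 + $45,000 + $76,676 + $51,693 = $199,266 (over)
May 2021–September 2021: $25,325 + $45,000 + $76,676 + $51,693 + $11,540 = $210,234 (over)
June 2021–October 2021: $45,000 + $76,676 + $51,693 + $11,540 + $30,406 = $215,315 (over)
July 2021–November 2021: $76,676 + $51,693 + $11,540 + $30,406 + $85,122 = $255,437 (over)
August 2021–December 2021: $51,693 + $11,540 + $30,406 + $85,122 + $27,103 = $205,864 (over)
7 windows exceed the threshold.

7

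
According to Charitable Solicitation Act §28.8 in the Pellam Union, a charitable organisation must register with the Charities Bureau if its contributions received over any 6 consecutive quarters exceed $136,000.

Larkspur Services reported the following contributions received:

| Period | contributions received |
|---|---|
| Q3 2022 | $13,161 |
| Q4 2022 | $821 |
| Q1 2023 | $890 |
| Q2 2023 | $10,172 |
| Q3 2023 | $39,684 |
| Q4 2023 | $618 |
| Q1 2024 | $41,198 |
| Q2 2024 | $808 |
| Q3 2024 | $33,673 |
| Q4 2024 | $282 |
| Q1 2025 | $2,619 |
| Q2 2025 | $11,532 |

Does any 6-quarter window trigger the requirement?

Q3 2022–Q4 2023: $13,161 + $821 + $890 + $10,172 + $39,684 + $618 = $65,346 (under)
Q4 2022–Q1 2024: $821 + $890 + $10,172 + $39,684 + $618 + $41,198 = $93,383 (under)
Q1 2023–Q2 2024: $890 + $10,172 + $39,684 + $618 + $41,198 + $808 = $93,370 (under)
Q2 2023–Q3 2024: $10,172 + $39,684 + $618 + $41,198 + $808 + $33,673 = $126,153 (under)
Q3 2023–Q4 2024: $39,684 + $618 + $41,198 + $808 + $33,673 + $282 = $116,263 (under)
Q4 2023–Q1 2025: $618 + $41,198 + $808 + $33,673 + $282 + $2,619 = $79,198 (under)
Q1 2024–Q2 2025: $41,198 + $808 + $33,673 + $282 + $2,619 + $11,532 = $90,112 (under)
No window exceeds $136,000.

No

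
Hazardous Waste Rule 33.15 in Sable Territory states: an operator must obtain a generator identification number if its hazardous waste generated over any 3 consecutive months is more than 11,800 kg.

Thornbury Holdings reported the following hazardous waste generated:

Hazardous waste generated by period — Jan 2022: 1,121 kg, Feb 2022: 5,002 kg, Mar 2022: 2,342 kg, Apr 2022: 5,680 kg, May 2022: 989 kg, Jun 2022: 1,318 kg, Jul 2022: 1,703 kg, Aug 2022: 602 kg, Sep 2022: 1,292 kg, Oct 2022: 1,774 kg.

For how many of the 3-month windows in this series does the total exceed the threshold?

1

Jan 2022–Mar 2022: 1,121 kg + 5,002 kg + 2,342 kg = 8,465 kg (under)
Feb 2022–Apr 2022: 5,002 kg + 2,342 kg + 5,680 kg = 13,024 kg (over)
Mar 2022–May 2022: 2,342 kg + 5,680 kg + 989 kg = 9,011 kg (under)
Apr 2022–Jun 2022: 5,680 kg + 989 kg + 1,318 kg = 7,987 kg (under)
May 2022–Jul 2022: 989 kg + 1,318 kg + 1,703 kg = 4,010 kg (under)
Jun 2022–Aug 2022: 1,318 kg + 1,703 kg + 602 kg = 3,623 kg (under)
Jul 2022–Sep 2022: 1,703 kg + 602 kg + 1,292 kg = 3,597 kg (under)
Aug 2022–Oct 2022: 602 kg + 1,292 kg + 1,774 kg = 3,668 kg (under)
1 window exceeds the threshold.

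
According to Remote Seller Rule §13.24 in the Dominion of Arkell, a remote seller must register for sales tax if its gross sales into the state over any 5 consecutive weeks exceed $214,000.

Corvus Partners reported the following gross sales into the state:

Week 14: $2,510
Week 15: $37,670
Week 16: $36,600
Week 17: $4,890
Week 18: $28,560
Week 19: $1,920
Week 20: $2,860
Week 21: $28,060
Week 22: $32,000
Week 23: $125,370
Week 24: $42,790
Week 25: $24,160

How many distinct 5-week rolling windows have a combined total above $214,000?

Week 14–Week 18: $2,510 + $37,670 + $36,600 + $4,890 + $28,560 = $110,230 (under)
Week 15–Week 19: $37,670 + $36,600 + $4,890 + $28,560 + $1,920 = $109,640 (under)
Week 16–Week 20: $36,600 + $4,890 + $28,560 + $1,920 + $2,860 = $74,830 (under)
Week 17–Week 21: $4,890 + $28,560 + $1,920 + $2,860 + $28,060 = $66,290 (under)
Week 18–Week 22: $28,560 + $1,920 + $2,860 + $28,060 + $32,000 = $93,400 (under)
Week 19–Week 23: $1,920 + $2,860 + $28,060 + $32,000 + $125,370 = $190,210 (under)
Week 20–Week 24: $2,860 + $28,060 + $32,000 + $125,370 + $42,790 = $231,080 (over)
Week 21–Week 25: $28,060 + $32,000 + $125,370 + $42,790 + $24,160 = $252,380 (over)
2 windows exceed the threshold.

2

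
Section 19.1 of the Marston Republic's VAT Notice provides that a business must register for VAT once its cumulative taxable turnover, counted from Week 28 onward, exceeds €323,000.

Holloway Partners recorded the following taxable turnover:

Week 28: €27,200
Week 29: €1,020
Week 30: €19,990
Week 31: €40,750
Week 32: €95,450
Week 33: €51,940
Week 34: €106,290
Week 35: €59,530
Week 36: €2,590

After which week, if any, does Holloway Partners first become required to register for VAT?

Through Week 28: €27,200
Through Week 29: €28,220
Through Week 30: €48,210
Through Week 31: €88,960
Through Week 32: €184,410
Through Week 33: €236,350
Through Week 34: €342,640 ← exceeds threshold

Week 34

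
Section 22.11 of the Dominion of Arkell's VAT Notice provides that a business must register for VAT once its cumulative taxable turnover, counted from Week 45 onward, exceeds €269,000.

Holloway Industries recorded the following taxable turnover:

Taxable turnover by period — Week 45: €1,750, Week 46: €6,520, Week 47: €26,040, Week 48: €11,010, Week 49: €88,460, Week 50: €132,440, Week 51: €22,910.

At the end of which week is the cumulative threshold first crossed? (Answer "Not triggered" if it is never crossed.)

Week 51

Through Week 45: €1,750
Through Week 46: €8,270
Through Week 47: €34,310
Through Week 48: €45,320
Through Week 49: €133,780
Through Week 50: €266,220
Through Week 51: €289,130 ← exceeds threshold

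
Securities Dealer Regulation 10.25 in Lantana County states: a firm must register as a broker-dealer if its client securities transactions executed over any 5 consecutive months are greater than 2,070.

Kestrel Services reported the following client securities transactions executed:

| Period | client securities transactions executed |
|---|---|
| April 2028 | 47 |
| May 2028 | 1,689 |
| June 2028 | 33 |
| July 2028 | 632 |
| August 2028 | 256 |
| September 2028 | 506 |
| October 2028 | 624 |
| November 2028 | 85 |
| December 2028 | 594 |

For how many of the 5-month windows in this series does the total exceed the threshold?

April 2028–August 2028: 47 + 1,689 + 33 + 632 + 256 = 2,657 (over)
May 2028–September 2028: 1,689 + 33 + 632 + 256 + 506 = 3,116 (over)
June 2028–October 2028: 33 + 632 + 256 + 506 + 624 = 2,051 (under)
July 2028–November 2028: 632 + 256 + 506 + 624 + 85 = 2,103 (over)
August 2028–December 2028: 256 + 506 + 624 + 85 + 594 = 2,065 (under)
3 windows exceed the threshold.

3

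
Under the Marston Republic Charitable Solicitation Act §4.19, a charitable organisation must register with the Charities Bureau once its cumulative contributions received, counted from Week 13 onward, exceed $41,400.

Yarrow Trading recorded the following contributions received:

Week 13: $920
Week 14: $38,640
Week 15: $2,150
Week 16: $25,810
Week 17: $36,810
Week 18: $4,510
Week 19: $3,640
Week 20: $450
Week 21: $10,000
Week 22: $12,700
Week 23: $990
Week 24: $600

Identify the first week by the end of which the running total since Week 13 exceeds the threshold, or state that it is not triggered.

Through Week 13: $920
Through Week 14: $39,560
Through Week 15: $41,710 ← exceeds threshold

Week 15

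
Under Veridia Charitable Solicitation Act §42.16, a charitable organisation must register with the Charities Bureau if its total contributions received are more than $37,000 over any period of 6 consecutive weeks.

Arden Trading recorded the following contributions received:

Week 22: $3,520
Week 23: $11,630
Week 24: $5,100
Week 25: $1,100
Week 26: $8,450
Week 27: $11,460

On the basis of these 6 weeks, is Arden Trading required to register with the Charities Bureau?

Total contributions received: $3,520 + $11,630 + $5,100 + $1,100 + $8,450 + $11,460 = $41,260.
$41,260 > $37,000, so the threshold is exceeded.

Yes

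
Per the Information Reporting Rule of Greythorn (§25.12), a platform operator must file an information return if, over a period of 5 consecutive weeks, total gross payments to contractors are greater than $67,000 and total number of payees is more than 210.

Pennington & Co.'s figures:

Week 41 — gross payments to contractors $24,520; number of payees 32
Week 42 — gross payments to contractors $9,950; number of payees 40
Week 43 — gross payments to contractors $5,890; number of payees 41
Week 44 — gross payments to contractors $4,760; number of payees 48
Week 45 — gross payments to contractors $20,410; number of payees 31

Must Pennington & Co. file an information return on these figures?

Total gross payments to contractors: $24,520 + $9,950 + $5,890 + $4,760 + $20,410 = $65,530 (≤ $67,000).
Total number of payees: 32 + 40 + 41 + 48 + 31 = 192 (≤ 210).
The test is 'and': the rule requires both, and at least one is not exceeded.

No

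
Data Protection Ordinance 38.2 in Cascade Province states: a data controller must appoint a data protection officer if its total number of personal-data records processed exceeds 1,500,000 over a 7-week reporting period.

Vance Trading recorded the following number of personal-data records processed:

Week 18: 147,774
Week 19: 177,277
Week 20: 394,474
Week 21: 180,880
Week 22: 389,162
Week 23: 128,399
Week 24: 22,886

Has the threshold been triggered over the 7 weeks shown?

Total number of personal-data records processed: 147,774 + 177,277 + 394,474 + 180,880 + 389,162 + 128,399 + 22,886 = 1,440,852.
1,440,852 ≤ 1,500,000, so the threshold is not exceeded.

No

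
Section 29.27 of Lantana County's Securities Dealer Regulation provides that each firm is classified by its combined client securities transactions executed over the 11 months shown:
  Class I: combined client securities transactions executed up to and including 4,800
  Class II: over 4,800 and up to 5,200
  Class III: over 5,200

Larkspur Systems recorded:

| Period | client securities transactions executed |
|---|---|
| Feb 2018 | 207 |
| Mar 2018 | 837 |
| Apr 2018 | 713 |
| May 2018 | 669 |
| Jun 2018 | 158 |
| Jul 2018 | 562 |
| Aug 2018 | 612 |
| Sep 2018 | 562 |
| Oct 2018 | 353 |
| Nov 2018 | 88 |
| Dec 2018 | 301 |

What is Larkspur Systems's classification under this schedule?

Class II

Combined client securities transactions executed: 207 + 837 + 713 + 669 + 158 + 562 + 612 + 562 + 353 + 88 + 301 = 5,062.
4,800 < 5,062 ≤ 5,200, so Class II applies.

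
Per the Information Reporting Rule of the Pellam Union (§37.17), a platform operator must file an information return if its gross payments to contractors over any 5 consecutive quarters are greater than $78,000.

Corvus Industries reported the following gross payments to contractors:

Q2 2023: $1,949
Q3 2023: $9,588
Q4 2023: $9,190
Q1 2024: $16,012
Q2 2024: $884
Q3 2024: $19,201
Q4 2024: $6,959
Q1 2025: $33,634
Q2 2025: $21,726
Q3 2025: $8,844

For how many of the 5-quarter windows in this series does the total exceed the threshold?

Q2 2023–Q2 2024: $1,949 + $9,588 + $9,190 + $16,012 + $884 = $37,623 (under)
Q3 2023–Q3 2024: $9,588 + $9,190 + $16,012 + $884 + $19,201 = $54,875 (under)
Q4 2023–Q4 2024: $9,190 + $16,012 + $884 + $19,201 + $6,959 = $52,246 (under)
Q1 2024–Q1 2025: $16,012 + $884 + $19,201 + $6,959 + $33,634 = $76,690 (under)
Q2 2024–Q2 2025: $884 + $19,201 + $6,959 + $33,634 + $21,726 = $82,404 (over)
Q3 2024–Q3 2025: $19,201 + $6,959 + $33,634 + $21,726 + $8,844 = $90,364 (over)
2 windows exceed the threshold.

2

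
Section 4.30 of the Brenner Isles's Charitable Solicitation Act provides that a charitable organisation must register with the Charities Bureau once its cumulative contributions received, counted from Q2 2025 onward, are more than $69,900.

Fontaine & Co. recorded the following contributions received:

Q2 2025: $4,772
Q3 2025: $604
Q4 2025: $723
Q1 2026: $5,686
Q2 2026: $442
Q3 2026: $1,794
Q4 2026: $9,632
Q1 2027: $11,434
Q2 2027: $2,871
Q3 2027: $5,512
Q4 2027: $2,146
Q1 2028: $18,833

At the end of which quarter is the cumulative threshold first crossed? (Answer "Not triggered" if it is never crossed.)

Not triggered

Through Q2 2025: $4,772
Through Q3 2025: $5,376
Through Q4 2025: $6,099
Through Q1 2026: $11,785
Through Q2 2026: $12,227
Through Q3 2026: $14,021
Through Q4 2026: $23,653
Through Q1 2027: $35,087
Through Q2 2027: $37,958
Through Q3 2027: $43,470
Through Q4 2027: $45,616
Through Q1 2028: $64,449
Final cumulative total $64,449 ≤ $69,900; the threshold is never exceeded.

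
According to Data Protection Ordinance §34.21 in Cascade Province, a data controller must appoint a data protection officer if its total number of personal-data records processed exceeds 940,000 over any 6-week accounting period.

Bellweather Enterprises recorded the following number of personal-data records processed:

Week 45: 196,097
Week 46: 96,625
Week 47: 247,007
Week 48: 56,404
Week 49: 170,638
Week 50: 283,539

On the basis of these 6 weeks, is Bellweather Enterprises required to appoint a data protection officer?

Total number of personal-data records processed: 196,097 + 96,625 + 247,007 + 56,404 + 170,638 + 283,539 = 1,050,310.
1,050,310 > 940,000, so the threshold is exceeded.

Yes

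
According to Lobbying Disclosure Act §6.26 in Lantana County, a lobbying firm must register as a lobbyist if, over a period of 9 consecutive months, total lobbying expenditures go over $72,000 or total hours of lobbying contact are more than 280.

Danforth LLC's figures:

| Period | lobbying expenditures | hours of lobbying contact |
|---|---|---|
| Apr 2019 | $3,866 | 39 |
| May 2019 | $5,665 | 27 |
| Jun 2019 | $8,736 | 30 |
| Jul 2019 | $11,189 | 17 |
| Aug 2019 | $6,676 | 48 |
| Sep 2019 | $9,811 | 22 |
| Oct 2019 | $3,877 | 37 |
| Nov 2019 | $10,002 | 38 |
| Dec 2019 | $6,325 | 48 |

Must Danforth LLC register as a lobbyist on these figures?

Yes

Total lobbying expenditures: $3,866 + $5,665 + $8,736 + $11,189 + $6,676 + $9,811 + $3,877 + $10,002 + $6,325 = $66,147 (≤ $72,000).
Total hours of lobbying contact: 39 + 27 + 30 + 17 + 48 + 22 + 37 + 38 + 48 = 306 (> 280).
The test is 'or': at least one threshold is exceeded.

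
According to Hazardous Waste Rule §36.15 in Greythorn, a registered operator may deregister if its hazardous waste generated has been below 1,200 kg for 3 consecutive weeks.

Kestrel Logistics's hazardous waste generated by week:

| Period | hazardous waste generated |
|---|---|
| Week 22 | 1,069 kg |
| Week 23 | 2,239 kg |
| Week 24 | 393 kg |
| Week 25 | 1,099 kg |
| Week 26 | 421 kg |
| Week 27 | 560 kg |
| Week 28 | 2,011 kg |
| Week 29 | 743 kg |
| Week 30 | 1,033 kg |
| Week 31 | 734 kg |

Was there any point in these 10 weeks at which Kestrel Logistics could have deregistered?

Weeks below 1,200 kg: Week 22, Week 24, Week 25, Week 26, Week 27, Week 29, Week 30, Week 31.
Longest run of consecutive weeks below the threshold: 4.
4 ≥ 3, so Kestrel Logistics became eligible.

Yes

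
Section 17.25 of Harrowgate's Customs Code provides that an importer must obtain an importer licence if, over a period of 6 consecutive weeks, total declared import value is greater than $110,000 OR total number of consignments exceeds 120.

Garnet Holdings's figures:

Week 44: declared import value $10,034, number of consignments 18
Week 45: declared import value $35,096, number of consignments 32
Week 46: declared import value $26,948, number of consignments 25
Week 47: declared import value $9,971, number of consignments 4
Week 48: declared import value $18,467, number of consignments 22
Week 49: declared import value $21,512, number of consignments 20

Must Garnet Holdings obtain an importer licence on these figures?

Yes

Total declared import value: $10,034 + $35,096 + $26,948 + $9,971 + $18,467 + $21,512 = $122,028 (> $110,000).
Total number of consignments: 18 + 32 + 25 + 4 + 22 + 20 = 121 (> 120).
The test is 'or': at least one threshold is exceeded.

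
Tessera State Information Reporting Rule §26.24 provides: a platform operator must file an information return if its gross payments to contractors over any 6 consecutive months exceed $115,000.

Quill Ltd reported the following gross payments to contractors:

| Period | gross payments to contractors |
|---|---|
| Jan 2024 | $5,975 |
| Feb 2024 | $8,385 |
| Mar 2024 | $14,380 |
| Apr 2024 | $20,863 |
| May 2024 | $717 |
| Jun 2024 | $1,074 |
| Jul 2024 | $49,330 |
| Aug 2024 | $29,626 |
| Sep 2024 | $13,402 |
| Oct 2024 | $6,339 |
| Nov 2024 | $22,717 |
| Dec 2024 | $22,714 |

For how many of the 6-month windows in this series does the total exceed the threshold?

4

Jan 2024–Jun 2024: $5,975 + $8,385 + $14,380 + $20,863 + $717 + $1,074 = $51,394 (under)
Feb 2024–Jul 2024: $8,385 + $14,380 + $20,863 + $717 + $1,074 + $49,330 = $94,749 (under)
Mar 2024–Aug 2024: $14,380 + $20,863 + $717 + $1,074 + $49,330 + $29,626 = $115,990 (over)
Apr 2024–Sep 2024: $20,863 + $717 + $1,074 + $49,330 + $29,626 + $13,402 = $115,012 (over)
May 2024–Oct 2024: $717 + $1,074 + $49,330 + $29,626 + $13,402 + $6,339 = $100,488 (under)
Jun 2024–Nov 2024: $1,074 + $49,330 + $29,626 + $13,402 + $6,339 + $22,717 = $122,488 (over)
Jul 2024–Dec 2024: $49,330 + $29,626 + $13,402 + $6,339 + $22,717 + $22,714 = $144,128 (over)
4 windows exceed the threshold.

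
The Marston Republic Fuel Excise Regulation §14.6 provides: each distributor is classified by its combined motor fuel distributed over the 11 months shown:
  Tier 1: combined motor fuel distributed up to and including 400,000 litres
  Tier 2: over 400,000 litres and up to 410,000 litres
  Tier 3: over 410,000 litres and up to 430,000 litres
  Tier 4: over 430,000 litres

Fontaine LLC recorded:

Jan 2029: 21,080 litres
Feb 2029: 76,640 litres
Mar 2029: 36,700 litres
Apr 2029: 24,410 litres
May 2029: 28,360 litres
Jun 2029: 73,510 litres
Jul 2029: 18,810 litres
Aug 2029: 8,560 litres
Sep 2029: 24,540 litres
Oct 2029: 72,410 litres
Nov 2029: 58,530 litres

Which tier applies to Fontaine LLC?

Tier 4

Combined motor fuel distributed: 21,080 litres + 76,640 litres + 36,700 litres + 24,410 litres + 28,360 litres + 73,510 litres + 18,810 litres + 8,560 litres + 24,540 litres + 72,410 litres + 58,530 litres = 443,550 litres.
443,550 litres > 430,000 litres, so Tier 4 applies.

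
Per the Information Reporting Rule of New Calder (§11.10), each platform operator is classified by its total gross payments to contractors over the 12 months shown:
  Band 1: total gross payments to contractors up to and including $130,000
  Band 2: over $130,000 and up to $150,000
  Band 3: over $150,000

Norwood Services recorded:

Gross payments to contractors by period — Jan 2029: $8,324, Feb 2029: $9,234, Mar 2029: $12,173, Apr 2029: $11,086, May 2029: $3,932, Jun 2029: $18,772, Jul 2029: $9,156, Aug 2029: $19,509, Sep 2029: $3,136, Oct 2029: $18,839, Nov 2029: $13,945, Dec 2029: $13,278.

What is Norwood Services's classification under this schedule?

Band 2

Total gross payments to contractors: $8,324 + $9,234 + $12,173 + $11,086 + $3,932 + $18,772 + $9,156 + $19,509 + $3,136 + $18,839 + $13,945 + $13,278 = $141,384.
$130,000 < $141,384 ≤ $150,000, so Band 2 applies.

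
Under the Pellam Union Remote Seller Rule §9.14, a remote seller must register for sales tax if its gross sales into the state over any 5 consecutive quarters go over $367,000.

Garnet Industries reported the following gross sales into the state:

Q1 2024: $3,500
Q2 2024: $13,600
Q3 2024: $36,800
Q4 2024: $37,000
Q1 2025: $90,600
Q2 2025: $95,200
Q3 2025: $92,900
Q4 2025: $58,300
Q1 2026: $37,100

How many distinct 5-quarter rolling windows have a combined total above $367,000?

Q1 2024–Q1 2025: $3,500 + $13,600 + $36,800 + $37,000 + $90,600 = $181,500 (under)
Q2 2024–Q2 2025: $13,600 + $36,800 + $37,000 + $90,600 + $95,200 = $273,200 (under)
Q3 2024–Q3 2025: $36,800 + $37,000 + $90,600 + $95,200 + $92,900 = $352,500 (under)
Q4 2024–Q4 2025: $37,000 + $90,600 + $95,200 + $92,900 + $58,300 = $374,000 (over)
Q1 2025–Q1 2026: $90,600 + $95,200 + $92,900 + $58,300 + $37,100 = $374,100 (over)
2 windows exceed the threshold.

2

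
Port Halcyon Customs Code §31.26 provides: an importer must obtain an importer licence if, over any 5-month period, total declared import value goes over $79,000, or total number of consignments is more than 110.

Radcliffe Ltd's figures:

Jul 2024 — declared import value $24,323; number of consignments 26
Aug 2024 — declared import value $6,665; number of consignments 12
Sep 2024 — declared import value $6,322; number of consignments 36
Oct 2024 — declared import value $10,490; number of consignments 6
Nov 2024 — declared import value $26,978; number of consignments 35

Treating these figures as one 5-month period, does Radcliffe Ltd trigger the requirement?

Total declared import value: $24,323 + $6,665 + $6,322 + $10,490 + $26,978 = $74,778 (≤ $79,000).
Total number of consignments: 26 + 12 + 36 + 6 + 35 = 115 (> 110).
The test is 'or': at least one threshold is exceeded.

Yes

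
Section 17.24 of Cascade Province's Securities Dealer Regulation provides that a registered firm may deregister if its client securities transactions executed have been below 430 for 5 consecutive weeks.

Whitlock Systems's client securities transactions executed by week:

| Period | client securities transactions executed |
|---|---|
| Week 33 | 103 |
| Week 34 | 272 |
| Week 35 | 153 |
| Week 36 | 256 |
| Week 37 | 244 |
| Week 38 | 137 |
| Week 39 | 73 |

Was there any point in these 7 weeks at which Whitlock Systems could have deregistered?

Yes

Weeks below 430: Week 33, Week 34, Week 35, Week 36, Week 37, Week 38, Week 39.
Longest run of consecutive weeks below the threshold: 7.
7 ≥ 5, so Whitlock Systems became eligible.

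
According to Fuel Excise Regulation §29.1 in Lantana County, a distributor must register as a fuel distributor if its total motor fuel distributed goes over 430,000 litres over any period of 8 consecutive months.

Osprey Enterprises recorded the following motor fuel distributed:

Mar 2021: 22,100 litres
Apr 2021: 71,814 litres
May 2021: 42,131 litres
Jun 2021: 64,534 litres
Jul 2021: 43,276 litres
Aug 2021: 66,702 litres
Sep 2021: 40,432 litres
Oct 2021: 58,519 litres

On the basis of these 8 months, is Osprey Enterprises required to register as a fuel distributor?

No

Total motor fuel distributed: 22,100 litres + 71,814 litres + 42,131 litres + 64,534 litres + 43,276 litres + 66,702 litres + 40,432 litres + 58,519 litres = 409,508 litres.
409,508 litres ≤ 430,000 litres, so the threshold is not exceeded.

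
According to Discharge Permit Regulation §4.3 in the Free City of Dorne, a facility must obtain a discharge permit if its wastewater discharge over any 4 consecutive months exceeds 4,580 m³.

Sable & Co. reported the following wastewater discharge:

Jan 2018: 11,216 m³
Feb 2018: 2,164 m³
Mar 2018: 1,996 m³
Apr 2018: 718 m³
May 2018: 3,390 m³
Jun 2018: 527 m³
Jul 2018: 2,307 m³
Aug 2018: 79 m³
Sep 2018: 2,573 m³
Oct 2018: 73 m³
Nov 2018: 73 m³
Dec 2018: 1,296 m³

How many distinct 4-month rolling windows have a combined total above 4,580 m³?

7

Jan 2018–Apr 2018: 11,216 m³ + 2,164 m³ + 1,996 m³ + 718 m³ = 16,094 m³ (over)
Feb 2018–May 2018: 2,164 m³ + 1,996 m³ + 718 m³ + 3,390 m³ = 8,268 m³ (over)
Mar 2018–Jun 2018: 1,996 m³ + 718 m³ + 3,390 m³ + 527 m³ = 6,631 m³ (over)
Apr 2018–Jul 2018: 718 m³ + 3,390 m³ + 527 m³ + 2,307 m³ = 6,942 m³ (over)
May 2018–Aug 2018: 3,390 m³ + 527 m³ + 2,307 m³ + 79 m³ = 6,303 m³ (over)
Jun 2018–Sep 2018: 527 m³ + 2,307 m³ + 79 m³ + 2,573 m³ = 5,486 m³ (over)
Jul 2018–Oct 2018: 2,307 m³ + 79 m³ + 2,573 m³ + 73 m³ = 5,032 m³ (over)
Aug 2018–Nov 2018: 79 m³ + 2,573 m³ + 73 m³ + 73 m³ = 2,798 m³ (under)
Sep 2018–Dec 2018: 2,573 m³ + 73 m³ + 73 m³ + 1,296 m³ = 4,015 m³ (under)
7 windows exceed the threshold.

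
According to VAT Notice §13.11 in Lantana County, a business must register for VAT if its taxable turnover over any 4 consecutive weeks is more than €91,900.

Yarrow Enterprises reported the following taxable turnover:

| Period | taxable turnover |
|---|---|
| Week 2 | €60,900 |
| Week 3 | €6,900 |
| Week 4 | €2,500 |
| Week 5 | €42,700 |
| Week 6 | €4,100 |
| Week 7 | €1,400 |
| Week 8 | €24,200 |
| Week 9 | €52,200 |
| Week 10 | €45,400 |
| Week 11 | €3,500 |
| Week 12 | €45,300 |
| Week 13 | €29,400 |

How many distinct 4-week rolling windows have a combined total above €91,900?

5

Week 2–Week 5: €60,900 + €6,900 + €2,500 + €42,700 = €113,000 (over)
Week 3–Week 6: €6,900 + €2,500 + €42,700 + €4,100 = €56,200 (under)
Week 4–Week 7: €2,500 + €42,700 + €4,100 + €1,400 = €50,700 (under)
Week 5–Week 8: €42,700 + €4,100 + €1,400 + €24,200 = €72,400 (under)
Week 6–Week 9: €4,100 + €1,400 + €24,200 + €52,200 = €81,900 (under)
Week 7–Week 10: €1,400 + €24,200 + €52,200 + €45,400 = €123,200 (over)
Week 8–Week 11: €24,200 + €52,200 + €45,400 + €3,500 = €125,300 (over)
Week 9–Week 12: €52,200 + €45,400 + €3,500 + €45,300 = €146,400 (over)
Week 10–Week 13: €45,400 + €3,500 + €45,300 + €29,400 = €123,600 (over)
5 windows exceed the threshold.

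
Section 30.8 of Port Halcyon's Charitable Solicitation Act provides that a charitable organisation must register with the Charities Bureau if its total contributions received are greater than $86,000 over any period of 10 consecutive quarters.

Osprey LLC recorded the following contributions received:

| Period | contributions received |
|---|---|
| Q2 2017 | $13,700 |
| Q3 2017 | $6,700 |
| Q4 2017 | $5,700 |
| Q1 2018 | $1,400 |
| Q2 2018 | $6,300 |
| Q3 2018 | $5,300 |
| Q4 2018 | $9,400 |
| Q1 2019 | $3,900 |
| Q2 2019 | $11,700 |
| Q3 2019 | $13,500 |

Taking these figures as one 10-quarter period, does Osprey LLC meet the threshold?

No

Total contributions received: $13,700 + $6,700 + $5,700 + $1,400 + $6,300 + $5,300 + $9,400 + $3,900 + $11,700 + $13,500 = $77,600.
$77,600 ≤ $86,000, so the threshold is not exceeded.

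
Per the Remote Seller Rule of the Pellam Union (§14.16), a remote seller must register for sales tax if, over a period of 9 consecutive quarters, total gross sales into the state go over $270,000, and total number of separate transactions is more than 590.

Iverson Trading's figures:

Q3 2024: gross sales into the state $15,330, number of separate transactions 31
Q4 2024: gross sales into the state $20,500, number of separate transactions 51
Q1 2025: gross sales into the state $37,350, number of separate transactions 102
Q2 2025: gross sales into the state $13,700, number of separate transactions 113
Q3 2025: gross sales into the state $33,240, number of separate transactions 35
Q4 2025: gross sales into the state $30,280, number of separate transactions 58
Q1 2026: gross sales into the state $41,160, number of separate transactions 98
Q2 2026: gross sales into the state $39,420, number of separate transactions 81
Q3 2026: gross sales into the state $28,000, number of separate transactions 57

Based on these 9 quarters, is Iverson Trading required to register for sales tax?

Total gross sales into the state: $15,330 + $20,500 + $37,350 + $13,700 + $33,240 + $30,280 + $41,160 + $39,420 + $28,000 = $258,980 (≤ $270,000).
Total number of separate transactions: 31 + 51 + 102 + 113 + 35 + 58 + 98 + 81 + 57 = 626 (> 590).
The test is 'and': the rule requires both, and at least one is not exceeded.

No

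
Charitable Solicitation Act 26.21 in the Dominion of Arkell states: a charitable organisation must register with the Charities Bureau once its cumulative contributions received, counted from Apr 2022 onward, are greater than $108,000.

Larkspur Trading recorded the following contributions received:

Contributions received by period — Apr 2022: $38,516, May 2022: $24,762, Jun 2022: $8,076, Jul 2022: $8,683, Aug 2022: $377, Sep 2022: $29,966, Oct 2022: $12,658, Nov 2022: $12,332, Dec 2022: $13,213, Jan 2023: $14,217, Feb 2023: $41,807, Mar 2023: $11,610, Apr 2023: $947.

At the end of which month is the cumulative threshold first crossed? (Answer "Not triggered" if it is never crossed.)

Sep 2022

Through Apr 2022: $38,516
Through May 2022: $63,278
Through Jun 2022: $71,354
Through Jul 2022: $80,037
Through Aug 2022: $80,414
Through Sep 2022: $110,380 ← exceeds threshold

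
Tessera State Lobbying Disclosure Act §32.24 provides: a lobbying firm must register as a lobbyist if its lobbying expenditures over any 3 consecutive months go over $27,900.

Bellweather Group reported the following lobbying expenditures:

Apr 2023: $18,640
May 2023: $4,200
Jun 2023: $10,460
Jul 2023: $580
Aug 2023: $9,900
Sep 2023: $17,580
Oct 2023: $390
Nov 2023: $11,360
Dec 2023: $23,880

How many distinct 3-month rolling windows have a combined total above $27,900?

4

Apr 2023–Jun 2023: $18,640 + $4,200 + $10,460 = $33,300 (over)
May 2023–Jul 2023: $4,200 + $10,460 + $580 = $15,240 (under)
Jun 2023–Aug 2023: $10,460 + $580 + $9,900 = $20,940 (under)
Jul 2023–Sep 2023: $580 + $9,900 + $17,580 = $28,060 (over)
Aug 2023–Oct 2023: $9,900 + $17,580 + $390 = $27,870 (under)
Sep 2023–Nov 2023: $17,580 + $390 + $11,360 = $29,330 (over)
Oct 2023–Dec 2023: $390 + $11,360 + $23,880 = $35,630 (over)
4 windows exceed the threshold.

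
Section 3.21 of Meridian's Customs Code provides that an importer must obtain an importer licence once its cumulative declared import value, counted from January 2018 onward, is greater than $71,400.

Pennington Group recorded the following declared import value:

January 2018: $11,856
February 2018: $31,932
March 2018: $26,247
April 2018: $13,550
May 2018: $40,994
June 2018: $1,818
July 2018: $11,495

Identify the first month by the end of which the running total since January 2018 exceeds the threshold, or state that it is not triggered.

April 2018

Through January 2018: $11,856
Through February 2018: $43,788
Through March 2018: $70,035
Through April 2018: $83,585 ← exceeds threshold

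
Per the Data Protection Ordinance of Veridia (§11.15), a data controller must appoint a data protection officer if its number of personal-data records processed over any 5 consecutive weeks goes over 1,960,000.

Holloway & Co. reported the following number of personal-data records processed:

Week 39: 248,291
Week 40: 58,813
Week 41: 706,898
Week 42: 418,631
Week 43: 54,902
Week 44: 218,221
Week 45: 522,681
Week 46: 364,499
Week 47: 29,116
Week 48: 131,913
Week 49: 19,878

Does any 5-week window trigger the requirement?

No

Week 39–Week 43: 248,291 + 58,813 + 706,898 + 418,631 + 54,902 = 1,487,535 (under)
Week 40–Week 44: 58,813 + 706,898 + 418,631 + 54,902 + 218,221 = 1,457,465 (under)
Week 41–Week 45: 706,898 + 418,631 + 54,902 + 218,221 + 522,681 = 1,921,333 (under)
Week 42–Week 46: 418,631 + 54,902 + 218,221 + 522,681 + 364,499 = 1,578,934 (under)
Week 43–Week 47: 54,902 + 218,221 + 522,681 + 364,499 + 29,116 = 1,189,419 (under)
Week 44–Week 48: 218,221 + 522,681 + 364,499 + 29,116 + 131,913 = 1,266,430 (under)
Week 45–Week 49: 522,681 + 364,499 + 29,116 + 131,913 + 19,878 = 1,068,087 (under)
No window exceeds 1,960,000.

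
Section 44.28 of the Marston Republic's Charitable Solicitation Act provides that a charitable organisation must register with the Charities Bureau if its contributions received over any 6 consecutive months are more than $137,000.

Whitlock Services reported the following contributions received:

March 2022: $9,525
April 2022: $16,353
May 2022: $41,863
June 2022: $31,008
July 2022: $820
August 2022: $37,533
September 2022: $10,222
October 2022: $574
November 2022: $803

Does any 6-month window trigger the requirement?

Yes

March 2022–August 2022: $9,525 + $16,353 + $41,863 + $31,008 + $820 + $37,533 = $137,102 (over)
April 2022–September 2022: $16,353 + $41,863 + $31,008 + $820 + $37,533 + $10,222 = $137,799 (over)
May 2022–October 2022: $41,863 + $31,008 + $820 + $37,533 + $10,222 + $574 = $122,020 (under)
June 2022–November 2022: $31,008 + $820 + $37,533 + $10,222 + $574 + $803 = $80,960 (under)
At least one window exceeds $137,000.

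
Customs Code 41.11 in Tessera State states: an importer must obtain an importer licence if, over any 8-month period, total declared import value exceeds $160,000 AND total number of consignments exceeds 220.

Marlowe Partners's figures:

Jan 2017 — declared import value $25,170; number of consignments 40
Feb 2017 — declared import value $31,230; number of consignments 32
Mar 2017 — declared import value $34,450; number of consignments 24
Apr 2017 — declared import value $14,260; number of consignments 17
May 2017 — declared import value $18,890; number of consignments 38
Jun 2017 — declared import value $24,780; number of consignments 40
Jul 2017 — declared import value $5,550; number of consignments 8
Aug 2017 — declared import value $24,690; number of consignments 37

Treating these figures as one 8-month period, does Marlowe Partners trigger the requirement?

Yes

Total declared import value: $25,170 + $31,230 + $34,450 + $14,260 + $18,890 + $24,780 + $5,550 + $24,690 = $179,020 (> $160,000).
Total number of consignments: 40 + 32 + 24 + 17 + 38 + 40 + 8 + 37 = 236 (> 220).
The test is 'and': both thresholds are exceeded.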